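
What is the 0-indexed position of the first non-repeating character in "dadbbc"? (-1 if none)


Input: dadbbc
Character frequencies:
  'a': 1
  'b': 2
  'c': 1
  'd': 2
Scanning left to right for freq == 1:
  Position 0 ('d'): freq=2, skip
  Position 1 ('a'): unique! => answer = 1

1


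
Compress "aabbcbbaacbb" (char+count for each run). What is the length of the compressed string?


Input: aabbcbbaacbb
Runs:
  'a' x 2 => "a2"
  'b' x 2 => "b2"
  'c' x 1 => "c1"
  'b' x 2 => "b2"
  'a' x 2 => "a2"
  'c' x 1 => "c1"
  'b' x 2 => "b2"
Compressed: "a2b2c1b2a2c1b2"
Compressed length: 14

14


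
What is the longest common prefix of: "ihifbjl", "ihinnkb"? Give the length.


Words: ihifbjl, ihinnkb
  Position 0: all 'i' => match
  Position 1: all 'h' => match
  Position 2: all 'i' => match
  Position 3: ('f', 'n') => mismatch, stop
LCP = "ihi" (length 3)

3


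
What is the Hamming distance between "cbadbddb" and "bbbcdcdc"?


Comparing "cbadbddb" and "bbbcdcdc" position by position:
  Position 0: 'c' vs 'b' => differ
  Position 1: 'b' vs 'b' => same
  Position 2: 'a' vs 'b' => differ
  Position 3: 'd' vs 'c' => differ
  Position 4: 'b' vs 'd' => differ
  Position 5: 'd' vs 'c' => differ
  Position 6: 'd' vs 'd' => same
  Position 7: 'b' vs 'c' => differ
Total differences (Hamming distance): 6

6


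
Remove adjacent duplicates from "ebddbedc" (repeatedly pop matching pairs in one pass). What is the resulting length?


Input: ebddbedc
Stack-based adjacent duplicate removal:
  Read 'e': push. Stack: e
  Read 'b': push. Stack: eb
  Read 'd': push. Stack: ebd
  Read 'd': matches stack top 'd' => pop. Stack: eb
  Read 'b': matches stack top 'b' => pop. Stack: e
  Read 'e': matches stack top 'e' => pop. Stack: (empty)
  Read 'd': push. Stack: d
  Read 'c': push. Stack: dc
Final stack: "dc" (length 2)

2


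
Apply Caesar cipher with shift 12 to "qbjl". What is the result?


Caesar cipher: shift "qbjl" by 12
  'q' (pos 16) + 12 = pos 2 = 'c'
  'b' (pos 1) + 12 = pos 13 = 'n'
  'j' (pos 9) + 12 = pos 21 = 'v'
  'l' (pos 11) + 12 = pos 23 = 'x'
Result: cnvx

cnvx


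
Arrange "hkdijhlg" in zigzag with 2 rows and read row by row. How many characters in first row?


Zigzag "hkdijhlg" into 2 rows:
Placing characters:
  'h' => row 0
  'k' => row 1
  'd' => row 0
  'i' => row 1
  'j' => row 0
  'h' => row 1
  'l' => row 0
  'g' => row 1
Rows:
  Row 0: "hdjl"
  Row 1: "kihg"
First row length: 4

4


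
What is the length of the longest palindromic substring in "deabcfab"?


Input: "deabcfab"
Checking substrings for palindromes:
  No multi-char palindromic substrings found
Longest palindromic substring: "d" with length 1

1


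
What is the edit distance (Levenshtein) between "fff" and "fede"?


Computing edit distance: "fff" -> "fede"
DP table:
           f    e    d    e
      0    1    2    3    4
  f   1    0    1    2    3
  f   2    1    1    2    3
  f   3    2    2    2    3
Edit distance = dp[3][4] = 3

3


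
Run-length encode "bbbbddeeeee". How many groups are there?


Input: bbbbddeeeee
Scanning for consecutive runs:
  Group 1: 'b' x 4 (positions 0-3)
  Group 2: 'd' x 2 (positions 4-5)
  Group 3: 'e' x 5 (positions 6-10)
Total groups: 3

3


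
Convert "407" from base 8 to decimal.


Input: "407" in base 8
Positional expansion:
  Digit '4' (value 4) x 8^2 = 256
  Digit '0' (value 0) x 8^1 = 0
  Digit '7' (value 7) x 8^0 = 7
Sum = 263

263


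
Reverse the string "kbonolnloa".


Input: kbonolnloa
Reading characters right to left:
  Position 9: 'a'
  Position 8: 'o'
  Position 7: 'l'
  Position 6: 'n'
  Position 5: 'l'
  Position 4: 'o'
  Position 3: 'n'
  Position 2: 'o'
  Position 1: 'b'
  Position 0: 'k'
Reversed: aolnlonobk

aolnlonobk


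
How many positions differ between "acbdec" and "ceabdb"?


Comparing "acbdec" and "ceabdb" position by position:
  Position 0: 'a' vs 'c' => DIFFER
  Position 1: 'c' vs 'e' => DIFFER
  Position 2: 'b' vs 'a' => DIFFER
  Position 3: 'd' vs 'b' => DIFFER
  Position 4: 'e' vs 'd' => DIFFER
  Position 5: 'c' vs 'b' => DIFFER
Positions that differ: 6

6


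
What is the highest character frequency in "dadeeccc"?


Input: dadeeccc
Character counts:
  'a': 1
  'c': 3
  'd': 2
  'e': 2
Maximum frequency: 3

3


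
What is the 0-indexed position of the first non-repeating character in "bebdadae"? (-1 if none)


Input: bebdadae
Character frequencies:
  'a': 2
  'b': 2
  'd': 2
  'e': 2
Scanning left to right for freq == 1:
  Position 0 ('b'): freq=2, skip
  Position 1 ('e'): freq=2, skip
  Position 2 ('b'): freq=2, skip
  Position 3 ('d'): freq=2, skip
  Position 4 ('a'): freq=2, skip
  Position 5 ('d'): freq=2, skip
  Position 6 ('a'): freq=2, skip
  Position 7 ('e'): freq=2, skip
  No unique character found => answer = -1

-1


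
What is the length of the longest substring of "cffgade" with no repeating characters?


Input: "cffgade"
Sliding window (track last position of each char):
  Position 0 ('c'): window [0,0] length 1 -- new best
  Position 1 ('f'): window [0,1] length 2 -- new best
  Position 2 ('f'): repeat (last at 1), move window start to 2
  Position 2 ('f'): window [2,2] length 1
  Position 3 ('g'): window [2,3] length 2
  Position 4 ('a'): window [2,4] length 3 -- new best
  Position 5 ('d'): window [2,5] length 4 -- new best
  Position 6 ('e'): window [2,6] length 5 -- new best
Longest substring with no repeats: "fgade" with length 5

5


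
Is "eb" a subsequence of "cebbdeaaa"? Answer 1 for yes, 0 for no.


Check if "eb" is a subsequence of "cebbdeaaa"
Greedy scan:
  Position 0 ('c'): no match needed
  Position 1 ('e'): matches sub[0] = 'e'
  Position 2 ('b'): matches sub[1] = 'b'
  Position 3 ('b'): no match needed
  Position 4 ('d'): no match needed
  Position 5 ('e'): no match needed
  Position 6 ('a'): no match needed
  Position 7 ('a'): no match needed
  Position 8 ('a'): no match needed
All 2 characters matched => is a subsequence

1


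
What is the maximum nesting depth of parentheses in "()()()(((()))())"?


Input: "()()()(((()))())"
Tracking depth:
  Position 0 '(': depth becomes 1
  Position 1 ')': depth becomes 0
  Position 2 '(': depth becomes 1
  Position 3 ')': depth becomes 0
  Position 4 '(': depth becomes 1
  Position 5 ')': depth becomes 0
  Position 6 '(': depth becomes 1
  Position 7 '(': depth becomes 2
  Position 8 '(': depth becomes 3
  Position 9 '(': depth becomes 4
  Position 10 ')': depth becomes 3
  Position 11 ')': depth becomes 2
  Position 12 ')': depth becomes 1
  Position 13 '(': depth becomes 2
  Position 14 ')': depth becomes 1
  Position 15 ')': depth becomes 0
Maximum depth reached: 4

4


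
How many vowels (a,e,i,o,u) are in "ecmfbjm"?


Input: ecmfbjm
Checking each character:
  'e' at position 0: vowel (running total: 1)
  'c' at position 1: consonant
  'm' at position 2: consonant
  'f' at position 3: consonant
  'b' at position 4: consonant
  'j' at position 5: consonant
  'm' at position 6: consonant
Total vowels: 1

1


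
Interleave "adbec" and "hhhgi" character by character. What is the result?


Interleaving "adbec" and "hhhgi":
  Position 0: 'a' from first, 'h' from second => "ah"
  Position 1: 'd' from first, 'h' from second => "dh"
  Position 2: 'b' from first, 'h' from second => "bh"
  Position 3: 'e' from first, 'g' from second => "eg"
  Position 4: 'c' from first, 'i' from second => "ci"
Result: ahdhbhegci

ahdhbhegci


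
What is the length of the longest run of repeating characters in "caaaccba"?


Input: "caaaccba"
Scanning for longest run:
  Position 1 ('a'): new char, reset run to 1
  Position 2 ('a'): continues run of 'a', length=2
  Position 3 ('a'): continues run of 'a', length=3
  Position 4 ('c'): new char, reset run to 1
  Position 5 ('c'): continues run of 'c', length=2
  Position 6 ('b'): new char, reset run to 1
  Position 7 ('a'): new char, reset run to 1
Longest run: 'a' with length 3

3


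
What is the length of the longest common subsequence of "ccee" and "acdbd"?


LCS of "ccee" and "acdbd"
DP table:
           a    c    d    b    d
      0    0    0    0    0    0
  c   0    0    1    1    1    1
  c   0    0    1    1    1    1
  e   0    0    1    1    1    1
  e   0    0    1    1    1    1
LCS length = dp[4][5] = 1

1


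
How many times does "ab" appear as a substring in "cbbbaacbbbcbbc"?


Searching for "ab" in "cbbbaacbbbcbbc"
Scanning each position:
  Position 0: "cb" => no
  Position 1: "bb" => no
  Position 2: "bb" => no
  Position 3: "ba" => no
  Position 4: "aa" => no
  Position 5: "ac" => no
  Position 6: "cb" => no
  Position 7: "bb" => no
  Position 8: "bb" => no
  Position 9: "bc" => no
  Position 10: "cb" => no
  Position 11: "bb" => no
  Position 12: "bc" => no
Total occurrences: 0

0


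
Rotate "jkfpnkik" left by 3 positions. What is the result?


Input: "jkfpnkik", rotate left by 3
First 3 characters: "jkf"
Remaining characters: "pnkik"
Concatenate remaining + first: "pnkik" + "jkf" = "pnkikjkf"

pnkikjkf


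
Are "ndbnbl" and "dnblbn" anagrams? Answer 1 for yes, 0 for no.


Strings: "ndbnbl", "dnblbn"
Sorted first:  bbdlnn
Sorted second: bbdlnn
Sorted forms match => anagrams

1


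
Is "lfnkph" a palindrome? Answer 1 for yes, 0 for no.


Input: lfnkph
Reversed: hpknfl
  Compare pos 0 ('l') with pos 5 ('h'): MISMATCH
  Compare pos 1 ('f') with pos 4 ('p'): MISMATCH
  Compare pos 2 ('n') with pos 3 ('k'): MISMATCH
Result: not a palindrome

0


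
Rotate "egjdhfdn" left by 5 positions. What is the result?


Input: "egjdhfdn", rotate left by 5
First 5 characters: "egjdh"
Remaining characters: "fdn"
Concatenate remaining + first: "fdn" + "egjdh" = "fdnegjdh"

fdnegjdh


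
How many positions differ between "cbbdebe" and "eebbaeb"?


Comparing "cbbdebe" and "eebbaeb" position by position:
  Position 0: 'c' vs 'e' => DIFFER
  Position 1: 'b' vs 'e' => DIFFER
  Position 2: 'b' vs 'b' => same
  Position 3: 'd' vs 'b' => DIFFER
  Position 4: 'e' vs 'a' => DIFFER
  Position 5: 'b' vs 'e' => DIFFER
  Position 6: 'e' vs 'b' => DIFFER
Positions that differ: 6

6


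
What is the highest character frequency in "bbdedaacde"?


Input: bbdedaacde
Character counts:
  'a': 2
  'b': 2
  'c': 1
  'd': 3
  'e': 2
Maximum frequency: 3

3


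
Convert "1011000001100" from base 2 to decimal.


Input: "1011000001100" in base 2
Positional expansion:
  Digit '1' (value 1) x 2^12 = 4096
  Digit '0' (value 0) x 2^11 = 0
  Digit '1' (value 1) x 2^10 = 1024
  Digit '1' (value 1) x 2^9 = 512
  Digit '0' (value 0) x 2^8 = 0
  Digit '0' (value 0) x 2^7 = 0
  Digit '0' (value 0) x 2^6 = 0
  Digit '0' (value 0) x 2^5 = 0
  Digit '0' (value 0) x 2^4 = 0
  Digit '1' (value 1) x 2^3 = 8
  Digit '1' (value 1) x 2^2 = 4
  Digit '0' (value 0) x 2^1 = 0
  Digit '0' (value 0) x 2^0 = 0
Sum = 5644

5644


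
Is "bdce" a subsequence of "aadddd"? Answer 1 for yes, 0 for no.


Check if "bdce" is a subsequence of "aadddd"
Greedy scan:
  Position 0 ('a'): no match needed
  Position 1 ('a'): no match needed
  Position 2 ('d'): no match needed
  Position 3 ('d'): no match needed
  Position 4 ('d'): no match needed
  Position 5 ('d'): no match needed
Only matched 0/4 characters => not a subsequence

0


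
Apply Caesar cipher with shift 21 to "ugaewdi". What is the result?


Caesar cipher: shift "ugaewdi" by 21
  'u' (pos 20) + 21 = pos 15 = 'p'
  'g' (pos 6) + 21 = pos 1 = 'b'
  'a' (pos 0) + 21 = pos 21 = 'v'
  'e' (pos 4) + 21 = pos 25 = 'z'
  'w' (pos 22) + 21 = pos 17 = 'r'
  'd' (pos 3) + 21 = pos 24 = 'y'
  'i' (pos 8) + 21 = pos 3 = 'd'
Result: pbvzryd

pbvzryd


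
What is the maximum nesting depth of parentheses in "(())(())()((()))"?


Input: "(())(())()((()))"
Tracking depth:
  Position 0 '(': depth becomes 1
  Position 1 '(': depth becomes 2
  Position 2 ')': depth becomes 1
  Position 3 ')': depth becomes 0
  Position 4 '(': depth becomes 1
  Position 5 '(': depth becomes 2
  Position 6 ')': depth becomes 1
  Position 7 ')': depth becomes 0
  Position 8 '(': depth becomes 1
  Position 9 ')': depth becomes 0
  Position 10 '(': depth becomes 1
  Position 11 '(': depth becomes 2
  Position 12 '(': depth becomes 3
  Position 13 ')': depth becomes 2
  Position 14 ')': depth becomes 1
  Position 15 ')': depth becomes 0
Maximum depth reached: 3

3


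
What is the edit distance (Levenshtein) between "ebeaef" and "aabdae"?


Computing edit distance: "ebeaef" -> "aabdae"
DP table:
           a    a    b    d    a    e
      0    1    2    3    4    5    6
  e   1    1    2    3    4    5    5
  b   2    2    2    2    3    4    5
  e   3    3    3    3    3    4    4
  a   4    3    3    4    4    3    4
  e   5    4    4    4    5    4    3
  f   6    5    5    5    5    5    4
Edit distance = dp[6][6] = 4

4


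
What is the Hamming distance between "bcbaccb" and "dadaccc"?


Comparing "bcbaccb" and "dadaccc" position by position:
  Position 0: 'b' vs 'd' => differ
  Position 1: 'c' vs 'a' => differ
  Position 2: 'b' vs 'd' => differ
  Position 3: 'a' vs 'a' => same
  Position 4: 'c' vs 'c' => same
  Position 5: 'c' vs 'c' => same
  Position 6: 'b' vs 'c' => differ
Total differences (Hamming distance): 4

4


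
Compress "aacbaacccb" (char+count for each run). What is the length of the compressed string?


Input: aacbaacccb
Runs:
  'a' x 2 => "a2"
  'c' x 1 => "c1"
  'b' x 1 => "b1"
  'a' x 2 => "a2"
  'c' x 3 => "c3"
  'b' x 1 => "b1"
Compressed: "a2c1b1a2c3b1"
Compressed length: 12

12


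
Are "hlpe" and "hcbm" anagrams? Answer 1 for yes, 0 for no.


Strings: "hlpe", "hcbm"
Sorted first:  ehlp
Sorted second: bchm
Differ at position 0: 'e' vs 'b' => not anagrams

0


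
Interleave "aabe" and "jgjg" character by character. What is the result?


Interleaving "aabe" and "jgjg":
  Position 0: 'a' from first, 'j' from second => "aj"
  Position 1: 'a' from first, 'g' from second => "ag"
  Position 2: 'b' from first, 'j' from second => "bj"
  Position 3: 'e' from first, 'g' from second => "eg"
Result: ajagbjeg

ajagbjeg


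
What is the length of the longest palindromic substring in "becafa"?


Input: "becafa"
Checking substrings for palindromes:
  [3:6] "afa" (len 3) => palindrome
Longest palindromic substring: "afa" with length 3

3


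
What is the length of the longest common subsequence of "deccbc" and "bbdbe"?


LCS of "deccbc" and "bbdbe"
DP table:
           b    b    d    b    e
      0    0    0    0    0    0
  d   0    0    0    1    1    1
  e   0    0    0    1    1    2
  c   0    0    0    1    1    2
  c   0    0    0    1    1    2
  b   0    1    1    1    2    2
  c   0    1    1    1    2    2
LCS length = dp[6][5] = 2

2


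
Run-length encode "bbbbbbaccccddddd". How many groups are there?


Input: bbbbbbaccccddddd
Scanning for consecutive runs:
  Group 1: 'b' x 6 (positions 0-5)
  Group 2: 'a' x 1 (positions 6-6)
  Group 3: 'c' x 4 (positions 7-10)
  Group 4: 'd' x 5 (positions 11-15)
Total groups: 4

4


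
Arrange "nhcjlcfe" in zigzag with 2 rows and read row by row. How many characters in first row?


Zigzag "nhcjlcfe" into 2 rows:
Placing characters:
  'n' => row 0
  'h' => row 1
  'c' => row 0
  'j' => row 1
  'l' => row 0
  'c' => row 1
  'f' => row 0
  'e' => row 1
Rows:
  Row 0: "nclf"
  Row 1: "hjce"
First row length: 4

4


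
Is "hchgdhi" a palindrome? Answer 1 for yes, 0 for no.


Input: hchgdhi
Reversed: ihdghch
  Compare pos 0 ('h') with pos 6 ('i'): MISMATCH
  Compare pos 1 ('c') with pos 5 ('h'): MISMATCH
  Compare pos 2 ('h') with pos 4 ('d'): MISMATCH
Result: not a palindrome

0


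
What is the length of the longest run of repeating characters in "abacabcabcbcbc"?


Input: "abacabcabcbcbc"
Scanning for longest run:
  Position 1 ('b'): new char, reset run to 1
  Position 2 ('a'): new char, reset run to 1
  Position 3 ('c'): new char, reset run to 1
  Position 4 ('a'): new char, reset run to 1
  Position 5 ('b'): new char, reset run to 1
  Position 6 ('c'): new char, reset run to 1
  Position 7 ('a'): new char, reset run to 1
  Position 8 ('b'): new char, reset run to 1
  Position 9 ('c'): new char, reset run to 1
  Position 10 ('b'): new char, reset run to 1
  Position 11 ('c'): new char, reset run to 1
  Position 12 ('b'): new char, reset run to 1
  Position 13 ('c'): new char, reset run to 1
Longest run: 'a' with length 1

1


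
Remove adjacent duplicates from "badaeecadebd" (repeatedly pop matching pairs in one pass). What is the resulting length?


Input: badaeecadebd
Stack-based adjacent duplicate removal:
  Read 'b': push. Stack: b
  Read 'a': push. Stack: ba
  Read 'd': push. Stack: bad
  Read 'a': push. Stack: bada
  Read 'e': push. Stack: badae
  Read 'e': matches stack top 'e' => pop. Stack: bada
  Read 'c': push. Stack: badac
  Read 'a': push. Stack: badaca
  Read 'd': push. Stack: badacad
  Read 'e': push. Stack: badacade
  Read 'b': push. Stack: badacadeb
  Read 'd': push. Stack: badacadebd
Final stack: "badacadebd" (length 10)

10


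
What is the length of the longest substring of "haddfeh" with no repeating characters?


Input: "haddfeh"
Sliding window (track last position of each char):
  Position 0 ('h'): window [0,0] length 1 -- new best
  Position 1 ('a'): window [0,1] length 2 -- new best
  Position 2 ('d'): window [0,2] length 3 -- new best
  Position 3 ('d'): repeat (last at 2), move window start to 3
  Position 3 ('d'): window [3,3] length 1
  Position 4 ('f'): window [3,4] length 2
  Position 5 ('e'): window [3,5] length 3
  Position 6 ('h'): window [3,6] length 4 -- new best
Longest substring with no repeats: "dfeh" with length 4

4


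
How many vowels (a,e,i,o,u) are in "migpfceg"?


Input: migpfceg
Checking each character:
  'm' at position 0: consonant
  'i' at position 1: vowel (running total: 1)
  'g' at position 2: consonant
  'p' at position 3: consonant
  'f' at position 4: consonant
  'c' at position 5: consonant
  'e' at position 6: vowel (running total: 2)
  'g' at position 7: consonant
Total vowels: 2

2


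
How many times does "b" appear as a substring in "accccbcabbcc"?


Searching for "b" in "accccbcabbcc"
Scanning each position:
  Position 0: "a" => no
  Position 1: "c" => no
  Position 2: "c" => no
  Position 3: "c" => no
  Position 4: "c" => no
  Position 5: "b" => MATCH
  Position 6: "c" => no
  Position 7: "a" => no
  Position 8: "b" => MATCH
  Position 9: "b" => MATCH
  Position 10: "c" => no
  Position 11: "c" => no
Total occurrences: 3

3


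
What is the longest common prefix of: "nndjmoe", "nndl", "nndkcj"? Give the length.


Words: nndjmoe, nndl, nndkcj
  Position 0: all 'n' => match
  Position 1: all 'n' => match
  Position 2: all 'd' => match
  Position 3: ('j', 'l', 'k') => mismatch, stop
LCP = "nnd" (length 3)

3


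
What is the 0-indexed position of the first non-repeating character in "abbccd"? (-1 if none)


Input: abbccd
Character frequencies:
  'a': 1
  'b': 2
  'c': 2
  'd': 1
Scanning left to right for freq == 1:
  Position 0 ('a'): unique! => answer = 0

0


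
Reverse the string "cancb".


Input: cancb
Reading characters right to left:
  Position 4: 'b'
  Position 3: 'c'
  Position 2: 'n'
  Position 1: 'a'
  Position 0: 'c'
Reversed: bcnac

bcnac


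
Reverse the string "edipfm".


Input: edipfm
Reading characters right to left:
  Position 5: 'm'
  Position 4: 'f'
  Position 3: 'p'
  Position 2: 'i'
  Position 1: 'd'
  Position 0: 'e'
Reversed: mfpide

mfpide


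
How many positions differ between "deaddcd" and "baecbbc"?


Comparing "deaddcd" and "baecbbc" position by position:
  Position 0: 'd' vs 'b' => DIFFER
  Position 1: 'e' vs 'a' => DIFFER
  Position 2: 'a' vs 'e' => DIFFER
  Position 3: 'd' vs 'c' => DIFFER
  Position 4: 'd' vs 'b' => DIFFER
  Position 5: 'c' vs 'b' => DIFFER
  Position 6: 'd' vs 'c' => DIFFER
Positions that differ: 7

7


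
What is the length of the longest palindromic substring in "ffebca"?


Input: "ffebca"
Checking substrings for palindromes:
  [0:2] "ff" (len 2) => palindrome
Longest palindromic substring: "ff" with length 2

2


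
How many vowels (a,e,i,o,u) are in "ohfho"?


Input: ohfho
Checking each character:
  'o' at position 0: vowel (running total: 1)
  'h' at position 1: consonant
  'f' at position 2: consonant
  'h' at position 3: consonant
  'o' at position 4: vowel (running total: 2)
Total vowels: 2

2


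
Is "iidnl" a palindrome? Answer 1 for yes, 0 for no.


Input: iidnl
Reversed: lndii
  Compare pos 0 ('i') with pos 4 ('l'): MISMATCH
  Compare pos 1 ('i') with pos 3 ('n'): MISMATCH
Result: not a palindrome

0


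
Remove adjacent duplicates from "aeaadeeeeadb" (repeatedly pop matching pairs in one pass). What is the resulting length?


Input: aeaadeeeeadb
Stack-based adjacent duplicate removal:
  Read 'a': push. Stack: a
  Read 'e': push. Stack: ae
  Read 'a': push. Stack: aea
  Read 'a': matches stack top 'a' => pop. Stack: ae
  Read 'd': push. Stack: aed
  Read 'e': push. Stack: aede
  Read 'e': matches stack top 'e' => pop. Stack: aed
  Read 'e': push. Stack: aede
  Read 'e': matches stack top 'e' => pop. Stack: aed
  Read 'a': push. Stack: aeda
  Read 'd': push. Stack: aedad
  Read 'b': push. Stack: aedadb
Final stack: "aedadb" (length 6)

6


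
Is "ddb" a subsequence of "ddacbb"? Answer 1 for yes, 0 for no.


Check if "ddb" is a subsequence of "ddacbb"
Greedy scan:
  Position 0 ('d'): matches sub[0] = 'd'
  Position 1 ('d'): matches sub[1] = 'd'
  Position 2 ('a'): no match needed
  Position 3 ('c'): no match needed
  Position 4 ('b'): matches sub[2] = 'b'
  Position 5 ('b'): no match needed
All 3 characters matched => is a subsequence

1


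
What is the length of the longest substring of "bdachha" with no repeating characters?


Input: "bdachha"
Sliding window (track last position of each char):
  Position 0 ('b'): window [0,0] length 1 -- new best
  Position 1 ('d'): window [0,1] length 2 -- new best
  Position 2 ('a'): window [0,2] length 3 -- new best
  Position 3 ('c'): window [0,3] length 4 -- new best
  Position 4 ('h'): window [0,4] length 5 -- new best
  Position 5 ('h'): repeat (last at 4), move window start to 5
  Position 5 ('h'): window [5,5] length 1
  Position 6 ('a'): window [5,6] length 2
Longest substring with no repeats: "bdach" with length 5

5


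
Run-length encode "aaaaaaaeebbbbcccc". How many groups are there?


Input: aaaaaaaeebbbbcccc
Scanning for consecutive runs:
  Group 1: 'a' x 7 (positions 0-6)
  Group 2: 'e' x 2 (positions 7-8)
  Group 3: 'b' x 4 (positions 9-12)
  Group 4: 'c' x 4 (positions 13-16)
Total groups: 4

4


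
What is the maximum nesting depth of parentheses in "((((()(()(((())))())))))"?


Input: "((((()(()(((())))())))))"
Tracking depth:
  Position 0 '(': depth becomes 1
  Position 1 '(': depth becomes 2
  Position 2 '(': depth becomes 3
  Position 3 '(': depth becomes 4
  Position 4 '(': depth becomes 5
  Position 5 ')': depth becomes 4
  Position 6 '(': depth becomes 5
  Position 7 '(': depth becomes 6
  Position 8 ')': depth becomes 5
  Position 9 '(': depth becomes 6
  Position 10 '(': depth becomes 7
  Position 11 '(': depth becomes 8
  Position 12 '(': depth becomes 9
  Position 13 ')': depth becomes 8
  Position 14 ')': depth becomes 7
  Position 15 ')': depth becomes 6
  Position 16 ')': depth becomes 5
  Position 17 '(': depth becomes 6
  Position 18 ')': depth becomes 5
  Position 19 ')': depth becomes 4
  Position 20 ')': depth becomes 3
  Position 21 ')': depth becomes 2
  Position 22 ')': depth becomes 1
  Position 23 ')': depth becomes 0
Maximum depth reached: 9

9


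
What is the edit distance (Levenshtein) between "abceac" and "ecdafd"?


Computing edit distance: "abceac" -> "ecdafd"
DP table:
           e    c    d    a    f    d
      0    1    2    3    4    5    6
  a   1    1    2    3    3    4    5
  b   2    2    2    3    4    4    5
  c   3    3    2    3    4    5    5
  e   4    3    3    3    4    5    6
  a   5    4    4    4    3    4    5
  c   6    5    4    5    4    4    5
Edit distance = dp[6][6] = 5

5


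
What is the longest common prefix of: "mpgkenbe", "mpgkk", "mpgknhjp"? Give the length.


Words: mpgkenbe, mpgkk, mpgknhjp
  Position 0: all 'm' => match
  Position 1: all 'p' => match
  Position 2: all 'g' => match
  Position 3: all 'k' => match
  Position 4: ('e', 'k', 'n') => mismatch, stop
LCP = "mpgk" (length 4)

4


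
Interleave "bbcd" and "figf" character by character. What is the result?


Interleaving "bbcd" and "figf":
  Position 0: 'b' from first, 'f' from second => "bf"
  Position 1: 'b' from first, 'i' from second => "bi"
  Position 2: 'c' from first, 'g' from second => "cg"
  Position 3: 'd' from first, 'f' from second => "df"
Result: bfbicgdf

bfbicgdf


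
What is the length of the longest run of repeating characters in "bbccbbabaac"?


Input: "bbccbbabaac"
Scanning for longest run:
  Position 1 ('b'): continues run of 'b', length=2
  Position 2 ('c'): new char, reset run to 1
  Position 3 ('c'): continues run of 'c', length=2
  Position 4 ('b'): new char, reset run to 1
  Position 5 ('b'): continues run of 'b', length=2
  Position 6 ('a'): new char, reset run to 1
  Position 7 ('b'): new char, reset run to 1
  Position 8 ('a'): new char, reset run to 1
  Position 9 ('a'): continues run of 'a', length=2
  Position 10 ('c'): new char, reset run to 1
Longest run: 'b' with length 2

2


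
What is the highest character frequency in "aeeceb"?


Input: aeeceb
Character counts:
  'a': 1
  'b': 1
  'c': 1
  'e': 3
Maximum frequency: 3

3


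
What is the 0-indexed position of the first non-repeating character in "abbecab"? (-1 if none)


Input: abbecab
Character frequencies:
  'a': 2
  'b': 3
  'c': 1
  'e': 1
Scanning left to right for freq == 1:
  Position 0 ('a'): freq=2, skip
  Position 1 ('b'): freq=3, skip
  Position 2 ('b'): freq=3, skip
  Position 3 ('e'): unique! => answer = 3

3


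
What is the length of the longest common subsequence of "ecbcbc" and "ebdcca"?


LCS of "ecbcbc" and "ebdcca"
DP table:
           e    b    d    c    c    a
      0    0    0    0    0    0    0
  e   0    1    1    1    1    1    1
  c   0    1    1    1    2    2    2
  b   0    1    2    2    2    2    2
  c   0    1    2    2    3    3    3
  b   0    1    2    2    3    3    3
  c   0    1    2    2    3    4    4
LCS length = dp[6][6] = 4

4


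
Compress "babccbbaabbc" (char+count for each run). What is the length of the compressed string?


Input: babccbbaabbc
Runs:
  'b' x 1 => "b1"
  'a' x 1 => "a1"
  'b' x 1 => "b1"
  'c' x 2 => "c2"
  'b' x 2 => "b2"
  'a' x 2 => "a2"
  'b' x 2 => "b2"
  'c' x 1 => "c1"
Compressed: "b1a1b1c2b2a2b2c1"
Compressed length: 16

16


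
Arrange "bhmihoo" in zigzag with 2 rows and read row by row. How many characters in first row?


Zigzag "bhmihoo" into 2 rows:
Placing characters:
  'b' => row 0
  'h' => row 1
  'm' => row 0
  'i' => row 1
  'h' => row 0
  'o' => row 1
  'o' => row 0
Rows:
  Row 0: "bmho"
  Row 1: "hio"
First row length: 4

4


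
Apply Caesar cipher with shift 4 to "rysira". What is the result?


Caesar cipher: shift "rysira" by 4
  'r' (pos 17) + 4 = pos 21 = 'v'
  'y' (pos 24) + 4 = pos 2 = 'c'
  's' (pos 18) + 4 = pos 22 = 'w'
  'i' (pos 8) + 4 = pos 12 = 'm'
  'r' (pos 17) + 4 = pos 21 = 'v'
  'a' (pos 0) + 4 = pos 4 = 'e'
Result: vcwmve

vcwmve


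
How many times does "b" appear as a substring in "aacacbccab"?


Searching for "b" in "aacacbccab"
Scanning each position:
  Position 0: "a" => no
  Position 1: "a" => no
  Position 2: "c" => no
  Position 3: "a" => no
  Position 4: "c" => no
  Position 5: "b" => MATCH
  Position 6: "c" => no
  Position 7: "c" => no
  Position 8: "a" => no
  Position 9: "b" => MATCH
Total occurrences: 2

2


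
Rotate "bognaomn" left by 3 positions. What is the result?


Input: "bognaomn", rotate left by 3
First 3 characters: "bog"
Remaining characters: "naomn"
Concatenate remaining + first: "naomn" + "bog" = "naomnbog"

naomnbog


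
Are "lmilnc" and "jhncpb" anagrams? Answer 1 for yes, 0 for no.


Strings: "lmilnc", "jhncpb"
Sorted first:  cillmn
Sorted second: bchjnp
Differ at position 0: 'c' vs 'b' => not anagrams

0


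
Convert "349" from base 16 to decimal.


Input: "349" in base 16
Positional expansion:
  Digit '3' (value 3) x 16^2 = 768
  Digit '4' (value 4) x 16^1 = 64
  Digit '9' (value 9) x 16^0 = 9
Sum = 841

841


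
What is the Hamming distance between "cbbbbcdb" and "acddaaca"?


Comparing "cbbbbcdb" and "acddaaca" position by position:
  Position 0: 'c' vs 'a' => differ
  Position 1: 'b' vs 'c' => differ
  Position 2: 'b' vs 'd' => differ
  Position 3: 'b' vs 'd' => differ
  Position 4: 'b' vs 'a' => differ
  Position 5: 'c' vs 'a' => differ
  Position 6: 'd' vs 'c' => differ
  Position 7: 'b' vs 'a' => differ
Total differences (Hamming distance): 8

8


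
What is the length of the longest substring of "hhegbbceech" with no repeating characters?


Input: "hhegbbceech"
Sliding window (track last position of each char):
  Position 0 ('h'): window [0,0] length 1 -- new best
  Position 1 ('h'): repeat (last at 0), move window start to 1
  Position 1 ('h'): window [1,1] length 1
  Position 2 ('e'): window [1,2] length 2 -- new best
  Position 3 ('g'): window [1,3] length 3 -- new best
  Position 4 ('b'): window [1,4] length 4 -- new best
  Position 5 ('b'): repeat (last at 4), move window start to 5
  Position 5 ('b'): window [5,5] length 1
  Position 6 ('c'): window [5,6] length 2
  Position 7 ('e'): window [5,7] length 3
  Position 8 ('e'): repeat (last at 7), move window start to 8
  Position 8 ('e'): window [8,8] length 1
  Position 9 ('c'): window [8,9] length 2
  Position 10 ('h'): window [8,10] length 3
Longest substring with no repeats: "hegb" with length 4

4


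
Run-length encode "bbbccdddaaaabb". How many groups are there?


Input: bbbccdddaaaabb
Scanning for consecutive runs:
  Group 1: 'b' x 3 (positions 0-2)
  Group 2: 'c' x 2 (positions 3-4)
  Group 3: 'd' x 3 (positions 5-7)
  Group 4: 'a' x 4 (positions 8-11)
  Group 5: 'b' x 2 (positions 12-13)
Total groups: 5

5


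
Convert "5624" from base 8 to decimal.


Input: "5624" in base 8
Positional expansion:
  Digit '5' (value 5) x 8^3 = 2560
  Digit '6' (value 6) x 8^2 = 384
  Digit '2' (value 2) x 8^1 = 16
  Digit '4' (value 4) x 8^0 = 4
Sum = 2964

2964


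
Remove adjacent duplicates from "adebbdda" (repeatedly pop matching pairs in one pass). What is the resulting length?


Input: adebbdda
Stack-based adjacent duplicate removal:
  Read 'a': push. Stack: a
  Read 'd': push. Stack: ad
  Read 'e': push. Stack: ade
  Read 'b': push. Stack: adeb
  Read 'b': matches stack top 'b' => pop. Stack: ade
  Read 'd': push. Stack: aded
  Read 'd': matches stack top 'd' => pop. Stack: ade
  Read 'a': push. Stack: adea
Final stack: "adea" (length 4)

4


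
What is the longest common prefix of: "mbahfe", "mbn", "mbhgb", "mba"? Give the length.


Words: mbahfe, mbn, mbhgb, mba
  Position 0: all 'm' => match
  Position 1: all 'b' => match
  Position 2: ('a', 'n', 'h', 'a') => mismatch, stop
LCP = "mb" (length 2)

2


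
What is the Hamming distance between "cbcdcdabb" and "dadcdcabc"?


Comparing "cbcdcdabb" and "dadcdcabc" position by position:
  Position 0: 'c' vs 'd' => differ
  Position 1: 'b' vs 'a' => differ
  Position 2: 'c' vs 'd' => differ
  Position 3: 'd' vs 'c' => differ
  Position 4: 'c' vs 'd' => differ
  Position 5: 'd' vs 'c' => differ
  Position 6: 'a' vs 'a' => same
  Position 7: 'b' vs 'b' => same
  Position 8: 'b' vs 'c' => differ
Total differences (Hamming distance): 7

7


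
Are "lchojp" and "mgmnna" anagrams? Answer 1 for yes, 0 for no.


Strings: "lchojp", "mgmnna"
Sorted first:  chjlop
Sorted second: agmmnn
Differ at position 0: 'c' vs 'a' => not anagrams

0


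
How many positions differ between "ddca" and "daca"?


Comparing "ddca" and "daca" position by position:
  Position 0: 'd' vs 'd' => same
  Position 1: 'd' vs 'a' => DIFFER
  Position 2: 'c' vs 'c' => same
  Position 3: 'a' vs 'a' => same
Positions that differ: 1

1


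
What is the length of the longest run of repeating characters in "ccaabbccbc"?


Input: "ccaabbccbc"
Scanning for longest run:
  Position 1 ('c'): continues run of 'c', length=2
  Position 2 ('a'): new char, reset run to 1
  Position 3 ('a'): continues run of 'a', length=2
  Position 4 ('b'): new char, reset run to 1
  Position 5 ('b'): continues run of 'b', length=2
  Position 6 ('c'): new char, reset run to 1
  Position 7 ('c'): continues run of 'c', length=2
  Position 8 ('b'): new char, reset run to 1
  Position 9 ('c'): new char, reset run to 1
Longest run: 'c' with length 2

2


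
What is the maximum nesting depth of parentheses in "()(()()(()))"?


Input: "()(()()(()))"
Tracking depth:
  Position 0 '(': depth becomes 1
  Position 1 ')': depth becomes 0
  Position 2 '(': depth becomes 1
  Position 3 '(': depth becomes 2
  Position 4 ')': depth becomes 1
  Position 5 '(': depth becomes 2
  Position 6 ')': depth becomes 1
  Position 7 '(': depth becomes 2
  Position 8 '(': depth becomes 3
  Position 9 ')': depth becomes 2
  Position 10 ')': depth becomes 1
  Position 11 ')': depth becomes 0
Maximum depth reached: 3

3


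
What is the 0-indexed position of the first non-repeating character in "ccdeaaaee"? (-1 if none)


Input: ccdeaaaee
Character frequencies:
  'a': 3
  'c': 2
  'd': 1
  'e': 3
Scanning left to right for freq == 1:
  Position 0 ('c'): freq=2, skip
  Position 1 ('c'): freq=2, skip
  Position 2 ('d'): unique! => answer = 2

2


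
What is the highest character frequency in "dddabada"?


Input: dddabada
Character counts:
  'a': 3
  'b': 1
  'd': 4
Maximum frequency: 4

4


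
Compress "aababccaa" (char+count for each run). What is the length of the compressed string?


Input: aababccaa
Runs:
  'a' x 2 => "a2"
  'b' x 1 => "b1"
  'a' x 1 => "a1"
  'b' x 1 => "b1"
  'c' x 2 => "c2"
  'a' x 2 => "a2"
Compressed: "a2b1a1b1c2a2"
Compressed length: 12

12


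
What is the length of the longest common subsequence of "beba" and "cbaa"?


LCS of "beba" and "cbaa"
DP table:
           c    b    a    a
      0    0    0    0    0
  b   0    0    1    1    1
  e   0    0    1    1    1
  b   0    0    1    1    1
  a   0    0    1    2    2
LCS length = dp[4][4] = 2

2


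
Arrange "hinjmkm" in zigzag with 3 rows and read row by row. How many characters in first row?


Zigzag "hinjmkm" into 3 rows:
Placing characters:
  'h' => row 0
  'i' => row 1
  'n' => row 2
  'j' => row 1
  'm' => row 0
  'k' => row 1
  'm' => row 2
Rows:
  Row 0: "hm"
  Row 1: "ijk"
  Row 2: "nm"
First row length: 2

2


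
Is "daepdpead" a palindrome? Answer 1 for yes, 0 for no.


Input: daepdpead
Reversed: daepdpead
  Compare pos 0 ('d') with pos 8 ('d'): match
  Compare pos 1 ('a') with pos 7 ('a'): match
  Compare pos 2 ('e') with pos 6 ('e'): match
  Compare pos 3 ('p') with pos 5 ('p'): match
Result: palindrome

1


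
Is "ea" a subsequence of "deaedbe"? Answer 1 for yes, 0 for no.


Check if "ea" is a subsequence of "deaedbe"
Greedy scan:
  Position 0 ('d'): no match needed
  Position 1 ('e'): matches sub[0] = 'e'
  Position 2 ('a'): matches sub[1] = 'a'
  Position 3 ('e'): no match needed
  Position 4 ('d'): no match needed
  Position 5 ('b'): no match needed
  Position 6 ('e'): no match needed
All 2 characters matched => is a subsequence

1


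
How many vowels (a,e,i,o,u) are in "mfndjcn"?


Input: mfndjcn
Checking each character:
  'm' at position 0: consonant
  'f' at position 1: consonant
  'n' at position 2: consonant
  'd' at position 3: consonant
  'j' at position 4: consonant
  'c' at position 5: consonant
  'n' at position 6: consonant
Total vowels: 0

0


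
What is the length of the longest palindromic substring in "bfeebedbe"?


Input: "bfeebedbe"
Checking substrings for palindromes:
  [3:6] "ebe" (len 3) => palindrome
  [2:4] "ee" (len 2) => palindrome
Longest palindromic substring: "ebe" with length 3

3


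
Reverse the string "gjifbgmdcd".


Input: gjifbgmdcd
Reading characters right to left:
  Position 9: 'd'
  Position 8: 'c'
  Position 7: 'd'
  Position 6: 'm'
  Position 5: 'g'
  Position 4: 'b'
  Position 3: 'f'
  Position 2: 'i'
  Position 1: 'j'
  Position 0: 'g'
Reversed: dcdmgbfijg

dcdmgbfijg


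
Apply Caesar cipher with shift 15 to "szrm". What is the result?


Caesar cipher: shift "szrm" by 15
  's' (pos 18) + 15 = pos 7 = 'h'
  'z' (pos 25) + 15 = pos 14 = 'o'
  'r' (pos 17) + 15 = pos 6 = 'g'
  'm' (pos 12) + 15 = pos 1 = 'b'
Result: hogb

hogb


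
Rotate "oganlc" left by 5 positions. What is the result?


Input: "oganlc", rotate left by 5
First 5 characters: "oganl"
Remaining characters: "c"
Concatenate remaining + first: "c" + "oganl" = "coganl"

coganl


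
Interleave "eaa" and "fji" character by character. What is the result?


Interleaving "eaa" and "fji":
  Position 0: 'e' from first, 'f' from second => "ef"
  Position 1: 'a' from first, 'j' from second => "aj"
  Position 2: 'a' from first, 'i' from second => "ai"
Result: efajai

efajai


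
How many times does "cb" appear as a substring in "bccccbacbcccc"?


Searching for "cb" in "bccccbacbcccc"
Scanning each position:
  Position 0: "bc" => no
  Position 1: "cc" => no
  Position 2: "cc" => no
  Position 3: "cc" => no
  Position 4: "cb" => MATCH
  Position 5: "ba" => no
  Position 6: "ac" => no
  Position 7: "cb" => MATCH
  Position 8: "bc" => no
  Position 9: "cc" => no
  Position 10: "cc" => no
  Position 11: "cc" => no
Total occurrences: 2

2


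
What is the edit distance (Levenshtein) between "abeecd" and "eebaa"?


Computing edit distance: "abeecd" -> "eebaa"
DP table:
           e    e    b    a    a
      0    1    2    3    4    5
  a   1    1    2    3    3    4
  b   2    2    2    2    3    4
  e   3    2    2    3    3    4
  e   4    3    2    3    4    4
  c   5    4    3    3    4    5
  d   6    5    4    4    4    5
Edit distance = dp[6][5] = 5

5


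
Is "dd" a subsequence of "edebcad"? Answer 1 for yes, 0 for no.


Check if "dd" is a subsequence of "edebcad"
Greedy scan:
  Position 0 ('e'): no match needed
  Position 1 ('d'): matches sub[0] = 'd'
  Position 2 ('e'): no match needed
  Position 3 ('b'): no match needed
  Position 4 ('c'): no match needed
  Position 5 ('a'): no match needed
  Position 6 ('d'): matches sub[1] = 'd'
All 2 characters matched => is a subsequence

1


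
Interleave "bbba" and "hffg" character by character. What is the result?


Interleaving "bbba" and "hffg":
  Position 0: 'b' from first, 'h' from second => "bh"
  Position 1: 'b' from first, 'f' from second => "bf"
  Position 2: 'b' from first, 'f' from second => "bf"
  Position 3: 'a' from first, 'g' from second => "ag"
Result: bhbfbfag

bhbfbfag


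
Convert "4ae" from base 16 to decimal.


Input: "4ae" in base 16
Positional expansion:
  Digit '4' (value 4) x 16^2 = 1024
  Digit 'a' (value 10) x 16^1 = 160
  Digit 'e' (value 14) x 16^0 = 14
Sum = 1198

1198


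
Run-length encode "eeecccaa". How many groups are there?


Input: eeecccaa
Scanning for consecutive runs:
  Group 1: 'e' x 3 (positions 0-2)
  Group 2: 'c' x 3 (positions 3-5)
  Group 3: 'a' x 2 (positions 6-7)
Total groups: 3

3


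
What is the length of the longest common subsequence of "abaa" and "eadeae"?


LCS of "abaa" and "eadeae"
DP table:
           e    a    d    e    a    e
      0    0    0    0    0    0    0
  a   0    0    1    1    1    1    1
  b   0    0    1    1    1    1    1
  a   0    0    1    1    1    2    2
  a   0    0    1    1    1    2    2
LCS length = dp[4][6] = 2

2


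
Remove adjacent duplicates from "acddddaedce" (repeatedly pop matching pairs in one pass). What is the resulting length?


Input: acddddaedce
Stack-based adjacent duplicate removal:
  Read 'a': push. Stack: a
  Read 'c': push. Stack: ac
  Read 'd': push. Stack: acd
  Read 'd': matches stack top 'd' => pop. Stack: ac
  Read 'd': push. Stack: acd
  Read 'd': matches stack top 'd' => pop. Stack: ac
  Read 'a': push. Stack: aca
  Read 'e': push. Stack: acae
  Read 'd': push. Stack: acaed
  Read 'c': push. Stack: acaedc
  Read 'e': push. Stack: acaedce
Final stack: "acaedce" (length 7)

7
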